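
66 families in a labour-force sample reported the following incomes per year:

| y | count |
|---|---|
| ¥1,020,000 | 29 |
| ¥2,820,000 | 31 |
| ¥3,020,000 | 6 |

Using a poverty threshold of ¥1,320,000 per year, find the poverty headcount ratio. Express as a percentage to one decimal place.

43.9%

29 of the 66 families have income below ¥1,320,000.
H = 29/66 = 43.9%.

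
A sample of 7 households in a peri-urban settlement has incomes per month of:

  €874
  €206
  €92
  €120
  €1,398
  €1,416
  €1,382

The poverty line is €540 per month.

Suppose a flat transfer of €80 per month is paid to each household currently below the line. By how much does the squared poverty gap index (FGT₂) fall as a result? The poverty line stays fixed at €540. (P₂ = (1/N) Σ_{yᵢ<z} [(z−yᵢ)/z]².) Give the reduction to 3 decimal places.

Before: below the line — €92, €120, €206; squared poverty gap index (FGT₂) = 0.23940.
After the €80 transfer: below the line — €172, €200, €286; squared poverty gap index (FGT₂) = 0.15459.
Reduction = 0.23940 − 0.15459 = 0.085.

0.085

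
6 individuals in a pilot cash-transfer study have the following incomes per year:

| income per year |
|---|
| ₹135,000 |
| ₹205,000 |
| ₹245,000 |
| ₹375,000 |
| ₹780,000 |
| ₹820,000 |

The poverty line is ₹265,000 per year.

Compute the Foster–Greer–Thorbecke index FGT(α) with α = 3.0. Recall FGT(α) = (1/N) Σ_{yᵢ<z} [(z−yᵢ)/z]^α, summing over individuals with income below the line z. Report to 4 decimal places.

Incomes under z: ₹135,000, ₹205,000, ₹245,000 (q = 3 of N = 6).
Normalized shortfalls: (265000−135000)/265000 = 0.4906; (265000−205000)/265000 = 0.2264; (265000−245000)/265000 = 0.0755.
Raised to α = 3.0: 0.11806; 0.01161; 0.00043.
Sum = 0.130094; FGT(3.0) = 0.130094 / 6 = 0.0217.

0.0217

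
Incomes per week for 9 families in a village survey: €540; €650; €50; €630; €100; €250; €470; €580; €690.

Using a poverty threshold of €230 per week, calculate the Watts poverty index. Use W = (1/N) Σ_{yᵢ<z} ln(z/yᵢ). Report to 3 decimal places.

Incomes under z: €50, €100 (q = 2 of N = 9).
Log gaps: ln(230/50) = 1.5261; ln(230/100) = 0.8329.
W = 2.358965 / 9 = 0.262.

0.262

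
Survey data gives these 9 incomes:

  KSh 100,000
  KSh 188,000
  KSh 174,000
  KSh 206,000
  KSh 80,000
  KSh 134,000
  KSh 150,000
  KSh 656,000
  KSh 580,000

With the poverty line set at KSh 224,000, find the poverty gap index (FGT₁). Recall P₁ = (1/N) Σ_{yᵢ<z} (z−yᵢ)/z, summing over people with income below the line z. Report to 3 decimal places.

0.266

Below the line: KSh 80,000, KSh 100,000, KSh 134,000, KSh 150,000, KSh 174,000, KSh 188,000, KSh 206,000 (q = 7 of N = 9).
Normalized shortfalls: (224000−80000)/224000 = 0.6429; (224000−100000)/224000 = 0.5536; (224000−134000)/224000 = 0.4018; (224000−150000)/224000 = 0.3304; (224000−174000)/224000 = 0.2232; (224000−188000)/224000 = 0.1607; (224000−206000)/224000 = 0.0804.
Σ = 2.392857. Dividing by the full population N = 9 gives P₁ = 0.266.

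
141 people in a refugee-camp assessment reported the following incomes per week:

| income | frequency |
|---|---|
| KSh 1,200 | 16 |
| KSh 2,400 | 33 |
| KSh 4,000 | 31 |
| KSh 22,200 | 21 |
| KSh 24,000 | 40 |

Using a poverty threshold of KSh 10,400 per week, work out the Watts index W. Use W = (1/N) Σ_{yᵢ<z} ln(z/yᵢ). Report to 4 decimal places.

Incomes under z: 16×KSh 1,200, 33×KSh 2,400, 31×KSh 4,000 (q = 80 of N = 141).
Log gaps: ln(10400/1200) = 2.1595 (×16); ln(10400/2400) = 1.4663 (×33); ln(10400/4000) = 0.9555 (×31).
W = 112.561726 / 141 = 0.7983.

0.7983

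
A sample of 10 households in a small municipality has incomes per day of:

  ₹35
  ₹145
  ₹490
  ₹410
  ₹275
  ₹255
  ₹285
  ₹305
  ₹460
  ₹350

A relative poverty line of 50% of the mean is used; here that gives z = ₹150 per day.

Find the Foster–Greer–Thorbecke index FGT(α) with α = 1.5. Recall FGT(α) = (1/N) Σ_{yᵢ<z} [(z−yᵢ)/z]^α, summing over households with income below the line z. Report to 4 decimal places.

Below the line: ₹35, ₹145 (q = 2 of N = 10).
Shortfall ratios: (150−35)/150 = 0.7667; (150−145)/150 = 0.0333.
Raised to α = 1.5: 0.67129; 0.00609.
Sum = 0.677375; FGT(1.5) = 0.677375 / 10 = 0.0677.

0.0677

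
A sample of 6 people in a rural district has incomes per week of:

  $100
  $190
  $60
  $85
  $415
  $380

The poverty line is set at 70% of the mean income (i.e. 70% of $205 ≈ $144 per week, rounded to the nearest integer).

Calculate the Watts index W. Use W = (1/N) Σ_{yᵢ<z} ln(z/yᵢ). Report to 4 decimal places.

Poor units: $60, $85, $100 (q = 3 of N = 6).
Log gaps: ln(144/60) = 0.8755; ln(144/85) = 0.5272; ln(144/100) = 0.3646.
W = 1.767274 / 6 = 0.2945.

0.2945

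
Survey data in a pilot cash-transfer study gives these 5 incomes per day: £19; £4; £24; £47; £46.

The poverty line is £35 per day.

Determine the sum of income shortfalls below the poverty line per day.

£58

Below z: £4, £19, £24 (q = 3 of N = 5).
Individual gaps: 35−4 = 31; 35−19 = 16; 35−24 = 11.
Aggregate gap = £58.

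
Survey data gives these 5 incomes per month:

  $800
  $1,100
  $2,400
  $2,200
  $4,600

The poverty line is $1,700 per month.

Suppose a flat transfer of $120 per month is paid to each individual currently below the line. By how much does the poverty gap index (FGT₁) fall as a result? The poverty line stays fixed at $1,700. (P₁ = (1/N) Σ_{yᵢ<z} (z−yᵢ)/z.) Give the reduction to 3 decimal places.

0.028

Before: below the line — $800, $1,100; poverty gap index (FGT₁) = 0.17647.
After the $120 transfer: below the line — $920, $1,220; poverty gap index (FGT₁) = 0.14824.
Reduction = 0.17647 − 0.14824 = 0.028.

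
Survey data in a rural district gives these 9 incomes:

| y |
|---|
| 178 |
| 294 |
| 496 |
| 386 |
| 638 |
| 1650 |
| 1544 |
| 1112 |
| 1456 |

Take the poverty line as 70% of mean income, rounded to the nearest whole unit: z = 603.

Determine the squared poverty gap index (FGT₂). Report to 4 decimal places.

Incomes under z: 178, 294, 386, 496 (q = 4 of N = 9).
Gap ratios (z−y)/z: (603−178)/603 = 0.7048; (603−294)/603 = 0.5124; (603−386)/603 = 0.3599; (603−496)/603 = 0.1774.
Squared: 0.4968; 0.2626; 0.1295; 0.0315.
Sum = 0.920340; P₂ = 0.920340 / 9 = 0.1023.

0.1023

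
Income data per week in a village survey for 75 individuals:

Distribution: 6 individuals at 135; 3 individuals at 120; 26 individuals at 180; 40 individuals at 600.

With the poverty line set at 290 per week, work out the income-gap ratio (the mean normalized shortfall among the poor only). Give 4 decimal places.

0.4236

Below z: 3×120, 6×135, 26×180 (q = 35 of N = 75).
Relative gaps: 0.5862 (×3), 0.5345 (×6), 0.3793 (×26); sum = 14.827586.
I averages over the q = 35 poor units only: 14.827586 / 35 = 0.4236.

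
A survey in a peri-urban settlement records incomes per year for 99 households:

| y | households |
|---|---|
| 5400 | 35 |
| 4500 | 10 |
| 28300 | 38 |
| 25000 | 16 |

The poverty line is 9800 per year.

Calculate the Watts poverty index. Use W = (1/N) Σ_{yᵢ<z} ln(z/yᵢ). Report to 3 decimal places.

Below the line: 10×4500, 35×5400 (q = 45 of N = 99).
ln(z/y) terms: ln(9800/4500) = 0.7783 (×10); ln(9800/5400) = 0.5960 (×35).
W = 28.642470 / 99 = 0.289.

0.289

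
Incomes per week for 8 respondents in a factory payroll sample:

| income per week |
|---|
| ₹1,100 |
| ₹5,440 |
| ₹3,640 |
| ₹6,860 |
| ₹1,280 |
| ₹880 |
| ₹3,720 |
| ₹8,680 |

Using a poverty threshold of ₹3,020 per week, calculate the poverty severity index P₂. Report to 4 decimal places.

0.1548

Poor units: ₹880, ₹1,100, ₹1,280 (q = 3 of N = 8).
Gap ratios (z−y)/z: (3020−880)/3020 = 0.7086; (3020−1100)/3020 = 0.6358; (3020−1280)/3020 = 0.5762.
Squared: 0.5021; 0.4042; 0.3320.
Sum = 1.238279; P₂ = 1.238279 / 8 = 0.1548.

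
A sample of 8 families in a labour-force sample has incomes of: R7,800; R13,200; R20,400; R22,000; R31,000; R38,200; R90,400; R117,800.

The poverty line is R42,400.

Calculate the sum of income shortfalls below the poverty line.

R121,800

Below the line: R7,800, R13,200, R20,400, R22,000, R31,000, R38,200 (q = 6 of N = 8).
Individual gaps: 42400−7800 = 34600; 42400−13200 = 29200; 42400−20400 = 22000; 42400−22000 = 20400; 42400−31000 = 11400; 42400−38200 = 4200.
Aggregate gap = R121,800.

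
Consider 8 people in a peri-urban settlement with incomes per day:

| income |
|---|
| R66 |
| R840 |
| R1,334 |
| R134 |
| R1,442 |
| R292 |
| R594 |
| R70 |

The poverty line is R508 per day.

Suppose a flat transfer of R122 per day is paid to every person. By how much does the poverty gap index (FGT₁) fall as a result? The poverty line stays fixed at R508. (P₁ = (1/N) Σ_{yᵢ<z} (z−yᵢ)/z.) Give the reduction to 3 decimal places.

0.120

Before: below the line — R66, R70, R134, R292; poverty gap index (FGT₁) = 0.36171.
After the R122 transfer: below the line — R188, R192, R256, R414; poverty gap index (FGT₁) = 0.24163.
Reduction = 0.36171 − 0.24163 = 0.120.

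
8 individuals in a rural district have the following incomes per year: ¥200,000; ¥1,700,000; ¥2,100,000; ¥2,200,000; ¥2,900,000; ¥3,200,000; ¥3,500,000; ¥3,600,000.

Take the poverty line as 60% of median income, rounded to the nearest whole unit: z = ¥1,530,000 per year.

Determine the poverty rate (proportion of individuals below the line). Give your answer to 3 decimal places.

1 of the 8 individuals have income below ¥1,530,000.
H = 1/8 = 0.125.

0.125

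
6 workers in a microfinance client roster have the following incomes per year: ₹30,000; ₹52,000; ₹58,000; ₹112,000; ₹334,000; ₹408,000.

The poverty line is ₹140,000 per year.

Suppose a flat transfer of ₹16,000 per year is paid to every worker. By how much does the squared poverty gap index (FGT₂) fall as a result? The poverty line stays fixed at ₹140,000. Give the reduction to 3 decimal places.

Before: below the line — ₹30,000, ₹52,000, ₹58,000, ₹112,000; squared poverty gap index (FGT₂) = 0.23259.
After the ₹16,000 transfer: below the line — ₹46,000, ₹68,000, ₹74,000, ₹128,000; squared poverty gap index (FGT₂) = 0.15748.
Reduction = 0.23259 − 0.15748 = 0.075.

0.075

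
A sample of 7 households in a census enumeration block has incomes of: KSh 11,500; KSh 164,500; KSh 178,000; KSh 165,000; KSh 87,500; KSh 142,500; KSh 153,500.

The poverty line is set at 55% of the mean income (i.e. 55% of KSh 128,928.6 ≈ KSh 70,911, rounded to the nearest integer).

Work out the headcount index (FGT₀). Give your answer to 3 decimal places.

0.143

1 of the 7 households have income below KSh 70,911.
H = 1/7 = 0.143.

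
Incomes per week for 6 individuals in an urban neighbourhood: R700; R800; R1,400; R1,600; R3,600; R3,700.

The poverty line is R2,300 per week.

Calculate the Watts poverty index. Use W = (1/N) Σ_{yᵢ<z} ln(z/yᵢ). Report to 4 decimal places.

Below the line: R700, R800, R1,400, R1,600 (q = 4 of N = 6).
Log gaps: ln(2300/700) = 1.1896; ln(2300/800) = 1.0561; ln(2300/1400) = 0.4964; ln(2300/1600) = 0.3629.
W = 3.104979 / 6 = 0.5175.

0.5175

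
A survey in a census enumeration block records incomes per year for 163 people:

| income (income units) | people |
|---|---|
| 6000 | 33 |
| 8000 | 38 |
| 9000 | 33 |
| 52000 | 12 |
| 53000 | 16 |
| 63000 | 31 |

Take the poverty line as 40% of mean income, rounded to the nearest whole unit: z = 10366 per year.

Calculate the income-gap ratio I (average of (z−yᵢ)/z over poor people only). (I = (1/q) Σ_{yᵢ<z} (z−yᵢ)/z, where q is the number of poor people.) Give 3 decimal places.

0.259

Below z: 33×6000, 38×8000, 33×9000 (q = 104 of N = 163).
Relative gaps: 0.4212 (×33), 0.2282 (×38), 0.1318 (×33); sum = 26.921088.
The income-gap ratio divides by q (the poor only): 26.921088 / 104 = 0.259.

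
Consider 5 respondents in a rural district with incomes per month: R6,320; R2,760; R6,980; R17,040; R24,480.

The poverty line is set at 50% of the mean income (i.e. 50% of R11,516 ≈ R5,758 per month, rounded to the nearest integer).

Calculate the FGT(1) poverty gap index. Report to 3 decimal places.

0.104

Below z: R2,760 (q = 1 of N = 5).
Shortfall ratios: (5758−2760)/5758 = 0.5207.
Σ = 0.520667. Dividing by the full population N = 5 gives P₁ = 0.104.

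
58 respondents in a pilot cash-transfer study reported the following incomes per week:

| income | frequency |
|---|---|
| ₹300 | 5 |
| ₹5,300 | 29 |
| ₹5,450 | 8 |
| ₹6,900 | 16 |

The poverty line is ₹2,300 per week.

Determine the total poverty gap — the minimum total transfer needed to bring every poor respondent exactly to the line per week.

₹10,000

Incomes under z: 5×₹300 (q = 5 of N = 58).
Individual gaps: 5×(2300−300) = 10000.
Aggregate gap = ₹10,000.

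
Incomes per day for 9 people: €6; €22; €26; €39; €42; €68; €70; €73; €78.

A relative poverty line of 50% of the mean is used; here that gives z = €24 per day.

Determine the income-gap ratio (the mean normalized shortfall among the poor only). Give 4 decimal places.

Below the line: €6, €22 (q = 2 of N = 9).
Relative gaps: 0.7500, 0.0833; sum = 0.833333.
I averages over the q = 2 poor units only: 0.833333 / 2 = 0.4167.

0.4167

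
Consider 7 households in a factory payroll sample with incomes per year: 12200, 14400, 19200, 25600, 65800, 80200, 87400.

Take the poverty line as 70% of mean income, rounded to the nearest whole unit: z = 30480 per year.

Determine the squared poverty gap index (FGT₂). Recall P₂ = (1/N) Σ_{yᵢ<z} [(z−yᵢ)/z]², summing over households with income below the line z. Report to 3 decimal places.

Below z: 12200, 14400, 19200, 25600 (q = 4 of N = 7).
Relative gaps: (30480−12200)/30480 = 0.5997; (30480−14400)/30480 = 0.5276; (30480−19200)/30480 = 0.3701; (30480−25600)/30480 = 0.1601.
Squared: 0.3597; 0.2783; 0.1370; 0.0256.
Sum = 0.800596; P₂ = 0.800596 / 7 = 0.114.

0.114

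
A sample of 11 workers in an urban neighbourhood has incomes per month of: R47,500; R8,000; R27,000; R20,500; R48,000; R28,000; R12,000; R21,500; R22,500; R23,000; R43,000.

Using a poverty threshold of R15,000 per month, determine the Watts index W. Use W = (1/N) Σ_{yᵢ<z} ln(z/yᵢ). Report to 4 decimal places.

0.0774

Incomes under z: R8,000, R12,000 (q = 2 of N = 11).
Log shortfalls: ln(15000/8000) = 0.6286; ln(15000/12000) = 0.2231.
W = 0.851752 / 11 = 0.0774.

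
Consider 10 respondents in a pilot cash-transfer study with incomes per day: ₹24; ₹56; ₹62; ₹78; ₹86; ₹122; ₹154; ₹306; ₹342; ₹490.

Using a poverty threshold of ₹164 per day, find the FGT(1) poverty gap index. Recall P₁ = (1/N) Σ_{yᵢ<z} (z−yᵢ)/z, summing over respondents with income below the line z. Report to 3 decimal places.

Below the line: ₹24, ₹56, ₹62, ₹78, ₹86, ₹122, ₹154 (q = 7 of N = 10).
Relative gaps: (164−24)/164 = 0.8537; (164−56)/164 = 0.6585; (164−62)/164 = 0.6220; (164−78)/164 = 0.5244; (164−86)/164 = 0.4756; (164−122)/164 = 0.2561; (164−154)/164 = 0.0610.
Σ = 3.451220. Dividing by the full population N = 10 gives P₁ = 0.345.

0.345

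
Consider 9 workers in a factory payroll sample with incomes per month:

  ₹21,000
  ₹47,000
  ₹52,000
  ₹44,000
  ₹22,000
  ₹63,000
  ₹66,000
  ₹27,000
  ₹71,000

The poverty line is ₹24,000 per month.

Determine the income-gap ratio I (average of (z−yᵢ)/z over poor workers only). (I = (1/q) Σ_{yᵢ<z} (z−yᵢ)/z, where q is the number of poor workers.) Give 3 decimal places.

Below the line: ₹21,000, ₹22,000 (q = 2 of N = 9).
Shortfall ratios (z−y)/z: 0.1250, 0.0833; sum = 0.208333.
I averages over the q = 2 poor units only: 0.208333 / 2 = 0.104.

0.104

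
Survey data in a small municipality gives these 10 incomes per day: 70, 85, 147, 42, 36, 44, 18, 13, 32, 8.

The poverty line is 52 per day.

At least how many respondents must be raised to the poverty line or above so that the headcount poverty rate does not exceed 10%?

6

7 of the 10 respondents are poor, so H = 7/10 = 0.700.
A headcount ratio of at most 10% allows at most ⌊0.10 × 10⌋ = 1 poor respondents.
So at least 7 − 1 = 6 must be lifted.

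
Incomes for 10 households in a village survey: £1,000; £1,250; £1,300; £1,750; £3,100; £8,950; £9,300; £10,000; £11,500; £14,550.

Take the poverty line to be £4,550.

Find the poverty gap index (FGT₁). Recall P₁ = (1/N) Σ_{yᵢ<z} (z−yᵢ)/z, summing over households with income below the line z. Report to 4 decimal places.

Incomes under z: £1,000, £1,250, £1,300, £1,750, £3,100 (q = 5 of N = 10).
Gap ratios (z−y)/z: (4550−1000)/4550 = 0.7802; (4550−1250)/4550 = 0.7253; (4550−1300)/4550 = 0.7143; (4550−1750)/4550 = 0.6154; (4550−3100)/4550 = 0.3187.
Σ = 3.153846. Dividing by the full population N = 10 gives P₁ = 0.3154.

0.3154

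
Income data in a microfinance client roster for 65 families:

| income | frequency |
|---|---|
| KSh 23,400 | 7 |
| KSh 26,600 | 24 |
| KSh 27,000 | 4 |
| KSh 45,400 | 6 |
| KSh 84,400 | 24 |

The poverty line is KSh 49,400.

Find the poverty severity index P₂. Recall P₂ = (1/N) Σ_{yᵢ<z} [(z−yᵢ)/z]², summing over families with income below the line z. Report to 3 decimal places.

0.122

Below z: 7×KSh 23,400, 24×KSh 26,600, 4×KSh 27,000, 6×KSh 45,400 (q = 41 of N = 65).
Relative gaps: (49400−23400)/49400 = 0.5263 (×7); (49400−26600)/49400 = 0.4615 (×24); (49400−27000)/49400 = 0.4534 (×4); (49400−45400)/49400 = 0.0810 (×6).
Squared: 0.2770 (×7); 0.2130 (×24); 0.2056 (×4); 0.0066 (×6).
Sum = 7.913259; P₂ = 7.913259 / 65 = 0.122.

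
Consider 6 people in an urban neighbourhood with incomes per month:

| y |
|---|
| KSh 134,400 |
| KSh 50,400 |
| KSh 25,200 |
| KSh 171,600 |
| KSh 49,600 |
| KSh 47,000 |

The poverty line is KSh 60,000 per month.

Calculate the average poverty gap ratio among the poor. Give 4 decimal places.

Poor units: KSh 25,200, KSh 47,000, KSh 49,600, KSh 50,400 (q = 4 of N = 6).
Relative gaps: 0.5800, 0.2167, 0.1733, 0.1600; sum = 1.130000.
The income-gap ratio divides by q (the poor only): 1.130000 / 4 = 0.2825.

0.2825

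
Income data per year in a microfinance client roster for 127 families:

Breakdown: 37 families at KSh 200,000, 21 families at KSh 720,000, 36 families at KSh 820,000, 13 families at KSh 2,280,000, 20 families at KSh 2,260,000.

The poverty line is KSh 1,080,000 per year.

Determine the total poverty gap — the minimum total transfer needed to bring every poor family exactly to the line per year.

Below z: 37×KSh 200,000, 21×KSh 720,000, 36×KSh 820,000 (q = 94 of N = 127).
Individual gaps: 37×(1080000−200000) = 32560000; 21×(1080000−720000) = 7560000; 36×(1080000−820000) = 9360000.
Aggregate gap = KSh 49,480,000.

KSh 49,480,000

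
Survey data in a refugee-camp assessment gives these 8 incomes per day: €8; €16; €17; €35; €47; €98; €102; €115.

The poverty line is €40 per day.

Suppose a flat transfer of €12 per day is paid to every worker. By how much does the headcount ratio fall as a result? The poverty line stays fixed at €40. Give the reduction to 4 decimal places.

0.1250

Before: below the line — €8, €16, €17, €35; headcount ratio = 0.500000.
After the €12 transfer: below the line — €20, €28, €29; headcount ratio = 0.375000.
Reduction = 0.500000 − 0.375000 = 0.1250.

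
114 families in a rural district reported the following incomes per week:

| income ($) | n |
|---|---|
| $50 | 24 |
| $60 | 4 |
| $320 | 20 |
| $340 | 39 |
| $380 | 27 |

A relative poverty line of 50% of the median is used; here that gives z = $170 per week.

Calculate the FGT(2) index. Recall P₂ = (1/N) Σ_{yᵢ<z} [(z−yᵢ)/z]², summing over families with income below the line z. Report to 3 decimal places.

Below z: 24×$50, 4×$60 (q = 28 of N = 114).
Relative gaps: (170−50)/170 = 0.7059 (×24); (170−60)/170 = 0.6471 (×4).
Squared: 0.4983 (×24); 0.4187 (×4).
Sum = 13.633218; P₂ = 13.633218 / 114 = 0.120.

0.120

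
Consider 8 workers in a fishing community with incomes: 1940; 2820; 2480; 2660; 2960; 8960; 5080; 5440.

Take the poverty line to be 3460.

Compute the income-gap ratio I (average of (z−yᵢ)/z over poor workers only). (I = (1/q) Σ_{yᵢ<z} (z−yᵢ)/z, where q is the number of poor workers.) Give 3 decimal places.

0.257

Poor units: 1940, 2480, 2660, 2820, 2960 (q = 5 of N = 8).
Relative gaps: 0.4393, 0.2832, 0.2312, 0.1850, 0.1445; sum = 1.283237.
I averages over the q = 5 poor units only: 1.283237 / 5 = 0.257.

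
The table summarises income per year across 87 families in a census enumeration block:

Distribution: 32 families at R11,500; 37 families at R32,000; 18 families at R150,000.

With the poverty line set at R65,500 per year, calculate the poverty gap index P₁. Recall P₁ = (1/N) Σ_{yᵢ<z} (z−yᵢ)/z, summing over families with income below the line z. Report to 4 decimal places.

Below the line: 32×R11,500, 37×R32,000 (q = 69 of N = 87).
Normalized shortfalls: (65500−11500)/65500 = 0.8244 (×32); (65500−32000)/65500 = 0.5115 (×37).
Sum of shortfalls = 45.305344; P₁ averages over all N: 45.305344 / 87 = 0.5208.

0.5208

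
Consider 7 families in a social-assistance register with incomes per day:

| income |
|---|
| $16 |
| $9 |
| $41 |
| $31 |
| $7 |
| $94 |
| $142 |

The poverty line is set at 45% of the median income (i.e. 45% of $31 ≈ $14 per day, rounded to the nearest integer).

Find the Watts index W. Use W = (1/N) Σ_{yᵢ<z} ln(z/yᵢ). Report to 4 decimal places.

Below z: $7, $9 (q = 2 of N = 7).
Log gaps: ln(14/7) = 0.6931; ln(14/9) = 0.4418.
W = 1.134980 / 7 = 0.1621.

0.1621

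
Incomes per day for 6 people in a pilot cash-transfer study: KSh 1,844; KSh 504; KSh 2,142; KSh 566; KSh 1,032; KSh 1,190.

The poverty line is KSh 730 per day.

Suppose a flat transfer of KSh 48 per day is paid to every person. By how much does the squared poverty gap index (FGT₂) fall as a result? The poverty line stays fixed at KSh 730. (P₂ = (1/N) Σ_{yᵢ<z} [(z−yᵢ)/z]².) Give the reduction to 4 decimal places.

0.0103

Before: below the line — KSh 504, KSh 566; squared poverty gap index (FGT₂) = 0.024386.
After the KSh 48 transfer: below the line — KSh 552, KSh 614; squared poverty gap index (FGT₂) = 0.014118.
Reduction = 0.024386 − 0.014118 = 0.0103.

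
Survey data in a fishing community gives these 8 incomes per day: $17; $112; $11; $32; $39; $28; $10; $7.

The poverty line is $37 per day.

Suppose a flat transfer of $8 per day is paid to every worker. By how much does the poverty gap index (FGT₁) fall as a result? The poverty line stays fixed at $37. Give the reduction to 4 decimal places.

0.1520

Before: below the line — $7, $10, $11, $17, $28, $32; poverty gap index (FGT₁) = 0.395270.
After the $8 transfer: below the line — $15, $18, $19, $25, $36; poverty gap index (FGT₁) = 0.243243.
Reduction = 0.395270 − 0.243243 = 0.1520.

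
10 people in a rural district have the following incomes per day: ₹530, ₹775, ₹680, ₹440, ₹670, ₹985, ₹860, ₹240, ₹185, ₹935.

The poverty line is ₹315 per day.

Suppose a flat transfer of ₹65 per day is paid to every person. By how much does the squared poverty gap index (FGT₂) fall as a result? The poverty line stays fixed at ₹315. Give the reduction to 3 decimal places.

Before: below the line — ₹185, ₹240; squared poverty gap index (FGT₂) = 0.02270.
After the ₹65 transfer: below the line — ₹250, ₹305; squared poverty gap index (FGT₂) = 0.00436.
Reduction = 0.02270 − 0.00436 = 0.018.

0.018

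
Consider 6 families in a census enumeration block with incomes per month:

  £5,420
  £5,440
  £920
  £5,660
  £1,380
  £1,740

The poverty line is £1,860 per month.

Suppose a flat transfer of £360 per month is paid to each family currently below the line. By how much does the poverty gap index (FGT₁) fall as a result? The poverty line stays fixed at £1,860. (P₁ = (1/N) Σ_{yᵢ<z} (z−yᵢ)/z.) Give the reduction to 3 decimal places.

0.075

Before: below the line — £920, £1,380, £1,740; poverty gap index (FGT₁) = 0.13799.
After the £360 transfer: below the line — £1,280, £1,740; poverty gap index (FGT₁) = 0.06272.
Reduction = 0.13799 − 0.06272 = 0.075.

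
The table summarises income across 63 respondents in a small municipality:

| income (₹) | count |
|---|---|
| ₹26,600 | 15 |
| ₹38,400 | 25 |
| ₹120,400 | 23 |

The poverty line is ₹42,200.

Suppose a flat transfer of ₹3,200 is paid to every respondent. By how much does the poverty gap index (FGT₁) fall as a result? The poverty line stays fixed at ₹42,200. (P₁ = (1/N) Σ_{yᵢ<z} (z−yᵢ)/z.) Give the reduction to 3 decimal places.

Before: below the line — 15×₹26,600, 25×₹38,400; poverty gap index (FGT₁) = 0.12375.
After the ₹3,200 transfer: below the line — 15×₹29,800, 25×₹41,600; poverty gap index (FGT₁) = 0.07560.
Reduction = 0.12375 − 0.07560 = 0.048.

0.048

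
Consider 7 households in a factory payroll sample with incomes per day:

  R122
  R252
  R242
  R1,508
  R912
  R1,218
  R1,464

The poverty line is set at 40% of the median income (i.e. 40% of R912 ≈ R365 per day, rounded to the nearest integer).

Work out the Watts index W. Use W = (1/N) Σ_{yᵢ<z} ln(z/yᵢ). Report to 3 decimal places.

0.268

Below z: R122, R242, R252 (q = 3 of N = 7).
Log shortfalls: ln(365/122) = 1.0959; ln(365/242) = 0.4110; ln(365/252) = 0.3705.
W = 1.877304 / 7 = 0.268.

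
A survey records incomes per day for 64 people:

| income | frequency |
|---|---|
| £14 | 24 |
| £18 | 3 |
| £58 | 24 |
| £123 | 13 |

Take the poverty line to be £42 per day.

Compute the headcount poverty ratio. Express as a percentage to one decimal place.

27 of the 64 people have income below £42.
H = 27/64 = 42.2%.

42.2%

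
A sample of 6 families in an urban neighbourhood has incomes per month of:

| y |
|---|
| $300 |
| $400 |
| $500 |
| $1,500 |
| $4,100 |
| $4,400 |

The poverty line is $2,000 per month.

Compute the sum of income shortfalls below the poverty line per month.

Below the line: $300, $400, $500, $1,500 (q = 4 of N = 6).
Individual gaps: 2000−300 = 1700; 2000−400 = 1600; 2000−500 = 1500; 2000−1500 = 500.
Aggregate gap = $5,300.

$5,300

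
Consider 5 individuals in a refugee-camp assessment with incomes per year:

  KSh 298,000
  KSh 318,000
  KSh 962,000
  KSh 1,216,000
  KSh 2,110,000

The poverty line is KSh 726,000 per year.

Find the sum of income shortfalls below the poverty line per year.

KSh 836,000

Below z: KSh 298,000, KSh 318,000 (q = 2 of N = 5).
Individual gaps: 726000−298000 = 428000; 726000−318000 = 408000.
Aggregate gap = KSh 836,000.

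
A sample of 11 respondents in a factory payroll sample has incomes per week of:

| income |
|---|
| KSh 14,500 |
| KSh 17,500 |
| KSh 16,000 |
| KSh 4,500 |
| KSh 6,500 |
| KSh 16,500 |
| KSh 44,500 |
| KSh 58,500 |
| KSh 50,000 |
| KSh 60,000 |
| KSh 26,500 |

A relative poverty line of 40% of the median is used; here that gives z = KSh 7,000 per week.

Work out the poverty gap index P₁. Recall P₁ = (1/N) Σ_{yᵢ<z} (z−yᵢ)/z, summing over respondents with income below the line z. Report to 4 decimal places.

0.0390

Incomes under z: KSh 4,500, KSh 6,500 (q = 2 of N = 11).
Gap ratios (z−y)/z: (7000−4500)/7000 = 0.3571; (7000−6500)/7000 = 0.0714.
Σ = 0.428571. Dividing by the full population N = 11 gives P₁ = 0.0390.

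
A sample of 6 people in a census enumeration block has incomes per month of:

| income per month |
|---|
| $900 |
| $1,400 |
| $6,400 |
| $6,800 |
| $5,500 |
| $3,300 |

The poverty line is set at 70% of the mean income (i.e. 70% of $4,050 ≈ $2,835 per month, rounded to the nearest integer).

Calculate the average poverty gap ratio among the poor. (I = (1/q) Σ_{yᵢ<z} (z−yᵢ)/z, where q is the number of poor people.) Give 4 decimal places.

Below the line: $900, $1,400 (q = 2 of N = 6).
Relative gaps: 0.6825, 0.5062; sum = 1.188713.
I averages over the q = 2 poor units only: 1.188713 / 2 = 0.5944.

0.5944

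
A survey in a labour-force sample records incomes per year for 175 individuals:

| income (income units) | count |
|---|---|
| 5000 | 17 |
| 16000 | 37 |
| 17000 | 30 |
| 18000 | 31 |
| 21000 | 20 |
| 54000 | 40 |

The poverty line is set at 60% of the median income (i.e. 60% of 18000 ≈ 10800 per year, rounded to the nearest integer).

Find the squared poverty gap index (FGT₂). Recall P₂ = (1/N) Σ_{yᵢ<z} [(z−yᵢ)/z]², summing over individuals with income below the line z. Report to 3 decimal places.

Poor units: 17×5000 (q = 17 of N = 175).
Relative gaps: (10800−5000)/10800 = 0.5370 (×17).
Squared: 0.2884 (×17).
Sum = 4.902949; P₂ = 4.902949 / 175 = 0.028.

0.028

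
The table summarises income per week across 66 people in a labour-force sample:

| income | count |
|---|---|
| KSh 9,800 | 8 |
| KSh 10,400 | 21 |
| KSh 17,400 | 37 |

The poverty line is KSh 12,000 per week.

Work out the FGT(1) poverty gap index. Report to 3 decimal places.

Below z: 8×KSh 9,800, 21×KSh 10,400 (q = 29 of N = 66).
Relative gaps: (12000−9800)/12000 = 0.1833 (×8); (12000−10400)/12000 = 0.1333 (×21).
Σ = 4.266667. Dividing by the full population N = 66 gives P₁ = 0.065.

0.065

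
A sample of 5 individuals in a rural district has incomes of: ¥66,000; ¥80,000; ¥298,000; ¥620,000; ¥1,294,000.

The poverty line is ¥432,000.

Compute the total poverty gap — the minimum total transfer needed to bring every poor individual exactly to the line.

¥852,000

Incomes under z: ¥66,000, ¥80,000, ¥298,000 (q = 3 of N = 5).
Individual gaps: 432000−66000 = 366000; 432000−80000 = 352000; 432000−298000 = 134000.
Aggregate gap = ¥852,000.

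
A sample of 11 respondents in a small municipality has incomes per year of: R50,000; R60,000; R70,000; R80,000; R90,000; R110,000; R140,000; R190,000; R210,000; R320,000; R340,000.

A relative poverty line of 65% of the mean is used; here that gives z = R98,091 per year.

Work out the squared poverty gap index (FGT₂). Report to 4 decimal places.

Incomes under z: R50,000, R60,000, R70,000, R80,000, R90,000 (q = 5 of N = 11).
Relative gaps: (98091−50000)/98091 = 0.4903; (98091−60000)/98091 = 0.3883; (98091−70000)/98091 = 0.2864; (98091−80000)/98091 = 0.1844; (98091−90000)/98091 = 0.0825.
Squared: 0.2404; 0.1508; 0.0820; 0.0340; 0.0068.
Sum = 0.513989; P₂ = 0.513989 / 11 = 0.0467.

0.0467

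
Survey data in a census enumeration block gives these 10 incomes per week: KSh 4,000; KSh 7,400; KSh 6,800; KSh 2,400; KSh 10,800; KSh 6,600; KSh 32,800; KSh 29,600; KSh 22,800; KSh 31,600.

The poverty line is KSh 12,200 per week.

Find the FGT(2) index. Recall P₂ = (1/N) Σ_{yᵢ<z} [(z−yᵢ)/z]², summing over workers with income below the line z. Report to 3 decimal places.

Below the line: KSh 2,400, KSh 4,000, KSh 6,600, KSh 6,800, KSh 7,400, KSh 10,800 (q = 6 of N = 10).
Relative gaps: (12200−2400)/12200 = 0.8033; (12200−4000)/12200 = 0.6721; (12200−6600)/12200 = 0.4590; (12200−6800)/12200 = 0.4426; (12200−7400)/12200 = 0.3934; (12200−10800)/12200 = 0.1148.
Squared: 0.6453; 0.4518; 0.2107; 0.1959; 0.1548; 0.0132.
Sum = 1.671594; P₂ = 1.671594 / 10 = 0.167.

0.167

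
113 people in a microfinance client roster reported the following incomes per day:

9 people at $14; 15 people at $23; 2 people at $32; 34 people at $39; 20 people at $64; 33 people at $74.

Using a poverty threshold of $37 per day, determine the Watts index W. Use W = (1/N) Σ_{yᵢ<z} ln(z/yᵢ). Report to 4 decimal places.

0.1431

Incomes under z: 9×$14, 15×$23, 2×$32 (q = 26 of N = 113).
ln(z/y) terms: ln(37/14) = 0.9719 (×9); ln(37/23) = 0.4754 (×15); ln(37/32) = 0.1452 (×2).
W = 16.168465 / 113 = 0.1431.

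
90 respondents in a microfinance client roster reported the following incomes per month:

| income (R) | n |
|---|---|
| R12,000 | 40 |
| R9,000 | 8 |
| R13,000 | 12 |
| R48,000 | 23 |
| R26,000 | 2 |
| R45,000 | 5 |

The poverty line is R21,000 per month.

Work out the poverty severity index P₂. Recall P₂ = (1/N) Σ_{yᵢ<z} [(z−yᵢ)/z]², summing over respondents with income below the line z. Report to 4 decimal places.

0.1300

Poor units: 8×R9,000, 40×R12,000, 12×R13,000 (q = 60 of N = 90).
Normalized shortfalls: (21000−9000)/21000 = 0.5714 (×8); (21000−12000)/21000 = 0.4286 (×40); (21000−13000)/21000 = 0.3810 (×12).
Squared: 0.3265 (×8); 0.1837 (×40); 0.1451 (×12).
Sum = 11.700680; P₂ = 11.700680 / 90 = 0.1300.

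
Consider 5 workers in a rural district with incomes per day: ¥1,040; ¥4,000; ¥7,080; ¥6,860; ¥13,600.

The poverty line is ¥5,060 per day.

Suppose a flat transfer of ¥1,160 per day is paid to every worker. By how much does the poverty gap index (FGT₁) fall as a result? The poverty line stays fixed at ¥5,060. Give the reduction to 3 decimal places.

Before: below the line — ¥1,040, ¥4,000; poverty gap index (FGT₁) = 0.20079.
After the ¥1,160 transfer: below the line — ¥2,200; poverty gap index (FGT₁) = 0.11304.
Reduction = 0.20079 − 0.11304 = 0.088.

0.088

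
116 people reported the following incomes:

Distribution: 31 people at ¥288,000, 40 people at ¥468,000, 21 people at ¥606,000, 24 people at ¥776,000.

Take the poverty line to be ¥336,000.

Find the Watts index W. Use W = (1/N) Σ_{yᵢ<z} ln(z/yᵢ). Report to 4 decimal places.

Poor units: 31×¥288,000 (q = 31 of N = 116).
ln(z/y) terms: ln(336000/288000) = 0.1542 (×31).
W = 4.778671 / 116 = 0.0412.

0.0412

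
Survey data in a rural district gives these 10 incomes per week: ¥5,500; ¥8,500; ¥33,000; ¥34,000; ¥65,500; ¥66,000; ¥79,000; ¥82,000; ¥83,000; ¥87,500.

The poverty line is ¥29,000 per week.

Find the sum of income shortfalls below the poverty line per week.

¥44,000

Below z: ¥5,500, ¥8,500 (q = 2 of N = 10).
Individual gaps: 29000−5500 = 23500; 29000−8500 = 20500.
Aggregate gap = ¥44,000.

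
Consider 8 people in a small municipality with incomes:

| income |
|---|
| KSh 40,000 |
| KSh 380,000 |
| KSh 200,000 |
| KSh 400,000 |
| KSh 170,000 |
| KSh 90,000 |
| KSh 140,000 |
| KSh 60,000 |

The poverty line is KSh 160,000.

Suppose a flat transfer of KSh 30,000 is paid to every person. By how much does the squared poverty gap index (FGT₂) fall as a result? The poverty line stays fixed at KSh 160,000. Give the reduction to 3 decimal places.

0.074

Before: below the line — KSh 40,000, KSh 60,000, KSh 90,000, KSh 140,000; squared poverty gap index (FGT₂) = 0.14502.
After the KSh 30,000 transfer: below the line — KSh 70,000, KSh 90,000, KSh 120,000; squared poverty gap index (FGT₂) = 0.07129.
Reduction = 0.14502 − 0.07129 = 0.074.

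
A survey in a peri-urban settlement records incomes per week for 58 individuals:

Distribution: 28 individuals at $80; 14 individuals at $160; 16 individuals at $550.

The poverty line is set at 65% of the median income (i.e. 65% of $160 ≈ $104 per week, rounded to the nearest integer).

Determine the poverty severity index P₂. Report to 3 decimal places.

0.026

Poor units: 28×$80 (q = 28 of N = 58).
Gap ratios (z−y)/z: (104−80)/104 = 0.2308 (×28).
Squared: 0.0533 (×28).
Sum = 1.491124; P₂ = 1.491124 / 58 = 0.026.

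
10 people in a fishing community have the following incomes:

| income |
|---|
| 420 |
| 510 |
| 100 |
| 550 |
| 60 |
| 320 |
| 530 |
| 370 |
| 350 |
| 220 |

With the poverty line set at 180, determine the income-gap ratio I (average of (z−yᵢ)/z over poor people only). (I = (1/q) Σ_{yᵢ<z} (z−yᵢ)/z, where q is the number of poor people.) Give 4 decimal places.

Poor units: 60, 100 (q = 2 of N = 10).
Shortfall ratios (z−y)/z: 0.6667, 0.4444; sum = 1.111111.
I averages over the q = 2 poor units only: 1.111111 / 2 = 0.5556.

0.5556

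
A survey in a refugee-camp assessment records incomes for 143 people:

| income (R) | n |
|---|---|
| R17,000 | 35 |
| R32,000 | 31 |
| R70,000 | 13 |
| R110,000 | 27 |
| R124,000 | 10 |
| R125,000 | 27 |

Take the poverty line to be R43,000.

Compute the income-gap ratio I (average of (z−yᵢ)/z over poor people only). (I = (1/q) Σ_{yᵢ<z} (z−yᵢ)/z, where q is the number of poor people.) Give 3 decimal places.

0.441

Below z: 35×R17,000, 31×R32,000 (q = 66 of N = 143).
Relative gaps: 0.6047 (×35), 0.2558 (×31); sum = 29.093023.
The income-gap ratio divides by q (the poor only): 29.093023 / 66 = 0.441.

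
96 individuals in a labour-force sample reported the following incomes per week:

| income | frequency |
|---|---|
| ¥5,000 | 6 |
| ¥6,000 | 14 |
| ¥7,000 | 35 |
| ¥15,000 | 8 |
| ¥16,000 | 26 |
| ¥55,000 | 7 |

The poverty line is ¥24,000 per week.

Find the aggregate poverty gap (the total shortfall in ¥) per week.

Below z: 6×¥5,000, 14×¥6,000, 35×¥7,000, 8×¥15,000, 26×¥16,000 (q = 89 of N = 96).
Individual gaps: 6×(24000−5000) = 114000; 14×(24000−6000) = 252000; 35×(24000−7000) = 595000; 8×(24000−15000) = 72000; 26×(24000−16000) = 208000.
Aggregate gap = ¥1,241,000.

¥1,241,000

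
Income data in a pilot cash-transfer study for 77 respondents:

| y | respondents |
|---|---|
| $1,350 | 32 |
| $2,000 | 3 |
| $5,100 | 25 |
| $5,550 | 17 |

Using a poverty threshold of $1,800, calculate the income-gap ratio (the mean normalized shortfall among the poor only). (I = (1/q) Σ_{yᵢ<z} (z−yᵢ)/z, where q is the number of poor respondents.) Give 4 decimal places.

Incomes under z: 32×$1,350 (q = 32 of N = 77).
Relative gaps: 0.2500 (×32); sum = 8.000000.
I averages over the q = 32 poor units only: 8.000000 / 32 = 0.2500.

0.2500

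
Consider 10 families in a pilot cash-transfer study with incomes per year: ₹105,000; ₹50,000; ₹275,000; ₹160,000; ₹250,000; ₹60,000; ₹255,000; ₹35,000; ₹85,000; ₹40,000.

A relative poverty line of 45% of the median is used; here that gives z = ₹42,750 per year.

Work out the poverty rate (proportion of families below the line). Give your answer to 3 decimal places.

2 of the 10 families have income below ₹42,750.
H = 2/10 = 0.200.

0.200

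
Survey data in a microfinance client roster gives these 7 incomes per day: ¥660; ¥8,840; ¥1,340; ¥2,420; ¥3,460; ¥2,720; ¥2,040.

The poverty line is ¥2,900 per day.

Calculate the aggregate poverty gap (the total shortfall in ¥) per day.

Incomes under z: ¥660, ¥1,340, ¥2,040, ¥2,420, ¥2,720 (q = 5 of N = 7).
Individual gaps: 2900−660 = 2240; 2900−1340 = 1560; 2900−2040 = 860; 2900−2420 = 480; 2900−2720 = 180.
Aggregate gap = ¥5,320.

¥5,320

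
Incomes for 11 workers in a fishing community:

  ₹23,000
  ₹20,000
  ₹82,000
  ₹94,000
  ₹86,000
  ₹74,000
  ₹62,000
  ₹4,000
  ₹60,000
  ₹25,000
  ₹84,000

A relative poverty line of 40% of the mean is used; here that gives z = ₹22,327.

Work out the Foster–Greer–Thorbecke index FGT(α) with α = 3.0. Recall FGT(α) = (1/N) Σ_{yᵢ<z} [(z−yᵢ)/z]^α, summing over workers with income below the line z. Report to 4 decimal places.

Poor units: ₹4,000, ₹20,000 (q = 2 of N = 11).
Gap ratios (z−y)/z: (22327−4000)/22327 = 0.8208; (22327−20000)/22327 = 0.1042.
Raised to α = 3.0: 0.55307; 0.00113.
Sum = 0.554206; FGT(3.0) = 0.554206 / 11 = 0.0504.

0.0504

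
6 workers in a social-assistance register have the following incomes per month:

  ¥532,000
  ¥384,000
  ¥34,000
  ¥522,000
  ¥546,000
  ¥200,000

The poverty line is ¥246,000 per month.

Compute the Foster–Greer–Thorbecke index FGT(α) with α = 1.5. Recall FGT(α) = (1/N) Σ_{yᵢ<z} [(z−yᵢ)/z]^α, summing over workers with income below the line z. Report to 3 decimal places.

Incomes under z: ¥34,000, ¥200,000 (q = 2 of N = 6).
Shortfall ratios: (246000−34000)/246000 = 0.8618; (246000−200000)/246000 = 0.1870.
Raised to α = 1.5: 0.80002; 0.08086.
Sum = 0.880881; FGT(1.5) = 0.880881 / 6 = 0.147.

0.147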